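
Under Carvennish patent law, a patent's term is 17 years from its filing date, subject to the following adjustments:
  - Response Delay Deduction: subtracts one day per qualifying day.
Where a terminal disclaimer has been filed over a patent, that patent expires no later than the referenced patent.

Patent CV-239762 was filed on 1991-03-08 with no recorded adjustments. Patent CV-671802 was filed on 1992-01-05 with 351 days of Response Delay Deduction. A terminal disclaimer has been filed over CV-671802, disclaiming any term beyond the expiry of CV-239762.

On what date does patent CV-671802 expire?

2008-01-20

Natural term of CV-671802:
  Base: filing + 17 years → 5 January 2009.
  Response Delay Deduction: −351 days → 20 January 2008.
Expiry of referenced patent CV-239762:
  Base: filing + 17 years → 8 March 2008.
Terminal disclaimer: CV-671802 expires on the earlier of 20 January 2008 and 8 March 2008.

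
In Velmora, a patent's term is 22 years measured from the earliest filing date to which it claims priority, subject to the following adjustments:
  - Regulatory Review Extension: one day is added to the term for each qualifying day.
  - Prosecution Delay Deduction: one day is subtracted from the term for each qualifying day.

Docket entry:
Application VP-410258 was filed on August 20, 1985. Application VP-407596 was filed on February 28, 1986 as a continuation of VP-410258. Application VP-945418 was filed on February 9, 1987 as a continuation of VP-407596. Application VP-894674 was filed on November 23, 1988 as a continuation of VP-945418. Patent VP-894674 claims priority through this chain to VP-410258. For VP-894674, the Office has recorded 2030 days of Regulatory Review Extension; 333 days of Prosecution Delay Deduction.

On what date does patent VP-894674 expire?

2012-04-12

Earliest priority filing: 20 August 1985.
Base term: 20 August 1985 + 22 years → 20 August 2007.
Regulatory Review Extension: +2030 days → 11 March 2013.
Prosecution Delay Deduction: −333 days → 12 April 2012.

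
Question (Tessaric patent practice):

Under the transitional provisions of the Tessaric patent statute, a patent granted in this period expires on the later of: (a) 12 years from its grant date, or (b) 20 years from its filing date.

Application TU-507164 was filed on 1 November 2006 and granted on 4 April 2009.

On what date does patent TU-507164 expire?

(a) grant + 12 years → 4 April 2021.
(b) filing + 20 years → 1 November 2026.
Later of the two: 1 November 2026.

2026-11-01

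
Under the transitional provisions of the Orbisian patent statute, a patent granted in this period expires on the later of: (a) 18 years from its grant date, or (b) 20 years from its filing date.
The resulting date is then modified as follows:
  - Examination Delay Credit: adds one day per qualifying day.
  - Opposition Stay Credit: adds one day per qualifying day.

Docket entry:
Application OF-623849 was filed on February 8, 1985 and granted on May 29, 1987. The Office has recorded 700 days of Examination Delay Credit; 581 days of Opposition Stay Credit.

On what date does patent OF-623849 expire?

November 30, 2008

(a) grant + 18 years → 29 May 2005.
(b) filing + 20 years → 8 February 2005.
Later of the two: 29 May 2005.
Examination Delay Credit: +700 days → 29 April 2007.
Opposition Stay Credit: +581 days → 30 November 2008.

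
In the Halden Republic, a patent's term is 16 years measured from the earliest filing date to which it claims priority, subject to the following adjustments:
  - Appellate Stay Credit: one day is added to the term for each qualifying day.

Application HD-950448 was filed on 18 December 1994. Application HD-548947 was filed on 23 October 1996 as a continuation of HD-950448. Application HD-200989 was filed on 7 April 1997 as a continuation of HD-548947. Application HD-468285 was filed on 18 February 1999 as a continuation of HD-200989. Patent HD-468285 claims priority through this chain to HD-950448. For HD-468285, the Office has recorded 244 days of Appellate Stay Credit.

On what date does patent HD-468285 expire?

Earliest priority filing: 18 December 1994.
Base term: 18 December 1994 + 16 years → 18 December 2010.
Appellate Stay Credit: +244 days → 19 August 2011.

2011-08-19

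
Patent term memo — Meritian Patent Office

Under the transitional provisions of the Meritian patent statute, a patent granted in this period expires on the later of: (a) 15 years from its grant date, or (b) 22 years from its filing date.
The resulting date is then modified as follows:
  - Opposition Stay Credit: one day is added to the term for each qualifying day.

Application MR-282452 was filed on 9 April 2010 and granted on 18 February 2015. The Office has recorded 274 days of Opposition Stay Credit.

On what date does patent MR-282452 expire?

2033-01-08

(a) grant + 15 years → 18 February 2030.
(b) filing + 22 years → 9 April 2032.
Later of the two: 9 April 2032.
Opposition Stay Credit: +274 days → 8 January 2033.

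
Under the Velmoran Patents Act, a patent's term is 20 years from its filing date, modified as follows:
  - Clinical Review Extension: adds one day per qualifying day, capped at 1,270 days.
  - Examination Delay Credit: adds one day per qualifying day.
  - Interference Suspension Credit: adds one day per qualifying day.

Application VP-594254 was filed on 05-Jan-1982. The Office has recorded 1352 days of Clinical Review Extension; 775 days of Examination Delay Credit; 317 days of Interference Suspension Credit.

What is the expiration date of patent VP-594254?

June 24, 2008

Base term: filing date + 20 years → 5 January 2002.
Clinical Review Extension: 1352 days claimed exceeds the 1270-day cap, so +1270 days → 28 June 2005.
Examination Delay Credit: +775 days → 12 August 2007.
Interference Suspension Credit: +317 days → 24 June 2008.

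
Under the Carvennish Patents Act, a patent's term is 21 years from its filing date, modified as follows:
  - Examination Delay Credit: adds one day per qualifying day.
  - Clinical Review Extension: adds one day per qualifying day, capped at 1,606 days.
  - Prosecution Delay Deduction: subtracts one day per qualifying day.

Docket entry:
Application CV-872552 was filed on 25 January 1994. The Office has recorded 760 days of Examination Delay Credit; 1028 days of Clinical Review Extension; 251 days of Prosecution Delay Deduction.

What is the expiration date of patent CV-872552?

April 11, 2019

Base term: filing date + 21 years → 25 January 2015.
Examination Delay Credit: +760 days → 23 February 2017.
Clinical Review Extension: 1028 days (within the 1606-day cap) → +1028 days → 18 December 2019.
Prosecution Delay Deduction: −251 days → 11 April 2019.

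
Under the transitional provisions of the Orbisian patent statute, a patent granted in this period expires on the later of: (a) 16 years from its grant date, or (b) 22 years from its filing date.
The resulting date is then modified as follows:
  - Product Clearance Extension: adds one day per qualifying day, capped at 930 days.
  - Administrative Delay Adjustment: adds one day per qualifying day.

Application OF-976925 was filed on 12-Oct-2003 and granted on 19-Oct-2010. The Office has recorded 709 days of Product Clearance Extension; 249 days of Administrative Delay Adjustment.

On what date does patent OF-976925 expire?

(a) grant + 16 years → 19 October 2026.
(b) filing + 22 years → 12 October 2025.
Later of the two: 19 October 2026.
Product Clearance Extension: 709 days (within the 930-day cap) → +709 days → 27 September 2028.
Administrative Delay Adjustment: +249 days → 3 June 2029.

June 3, 2029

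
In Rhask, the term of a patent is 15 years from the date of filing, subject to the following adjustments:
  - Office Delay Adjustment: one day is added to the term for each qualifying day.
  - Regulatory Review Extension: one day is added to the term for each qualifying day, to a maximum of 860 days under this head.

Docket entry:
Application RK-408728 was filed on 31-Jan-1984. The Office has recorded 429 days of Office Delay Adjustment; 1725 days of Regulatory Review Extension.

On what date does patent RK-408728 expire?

Base term: filing date + 15 years → 31 January 1999.
Office Delay Adjustment: +429 days → 4 April 2000.
Regulatory Review Extension: 1725 days claimed exceeds the 860-day cap, so +860 days → 12 August 2002.

2002-08-12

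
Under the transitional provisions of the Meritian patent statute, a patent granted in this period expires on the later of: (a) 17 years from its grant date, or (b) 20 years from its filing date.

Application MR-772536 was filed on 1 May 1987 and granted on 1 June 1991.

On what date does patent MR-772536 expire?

(a) grant + 17 years → 1 June 2008.
(b) filing + 20 years → 1 May 2007.
Later of the two: 1 June 2008.

June 1, 2008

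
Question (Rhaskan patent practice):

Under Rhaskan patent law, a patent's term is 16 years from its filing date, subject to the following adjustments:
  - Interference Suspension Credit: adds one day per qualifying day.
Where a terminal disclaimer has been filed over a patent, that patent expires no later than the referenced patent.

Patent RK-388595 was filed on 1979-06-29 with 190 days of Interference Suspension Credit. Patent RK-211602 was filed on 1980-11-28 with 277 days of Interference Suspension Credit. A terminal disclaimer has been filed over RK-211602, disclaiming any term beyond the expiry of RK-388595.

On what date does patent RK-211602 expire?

1996-01-05

Natural term of RK-211602:
  Base: filing + 16 years → 28 November 1996.
  Interference Suspension Credit: +277 days → 1 September 1997.
Expiry of referenced patent RK-388595:
  Base: filing + 16 years → 29 June 1995.
  Interference Suspension Credit: +190 days → 5 January 1996.
Terminal disclaimer: RK-211602 expires on the earlier of 1 September 1997 and 5 January 1996.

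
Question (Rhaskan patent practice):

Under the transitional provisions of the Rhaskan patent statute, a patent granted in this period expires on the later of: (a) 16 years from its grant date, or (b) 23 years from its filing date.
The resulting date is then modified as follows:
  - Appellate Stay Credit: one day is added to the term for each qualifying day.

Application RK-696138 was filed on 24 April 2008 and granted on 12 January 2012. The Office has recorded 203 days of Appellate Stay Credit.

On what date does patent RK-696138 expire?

(a) grant + 16 years → 12 January 2028.
(b) filing + 23 years → 24 April 2031.
Later of the two: 24 April 2031.
Appellate Stay Credit: +203 days → 13 November 2031.

November 13, 2031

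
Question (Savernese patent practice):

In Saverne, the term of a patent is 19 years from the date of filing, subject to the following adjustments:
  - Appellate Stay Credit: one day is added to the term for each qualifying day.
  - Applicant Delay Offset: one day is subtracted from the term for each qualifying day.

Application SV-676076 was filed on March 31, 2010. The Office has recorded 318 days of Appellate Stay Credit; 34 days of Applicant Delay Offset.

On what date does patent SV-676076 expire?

Base term: filing date + 19 years → 31 March 2029.
Appellate Stay Credit: +318 days → 12 February 2030.
Applicant Delay Offset: −34 days → 9 January 2030.

January 9, 2030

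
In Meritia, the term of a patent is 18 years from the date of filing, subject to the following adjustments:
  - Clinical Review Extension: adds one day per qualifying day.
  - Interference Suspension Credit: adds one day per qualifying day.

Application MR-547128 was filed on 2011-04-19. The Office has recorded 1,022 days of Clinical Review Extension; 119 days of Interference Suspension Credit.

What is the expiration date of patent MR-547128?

Base term: filing date + 18 years → 19 April 2029.
Clinical Review Extension: +1022 days → 5 February 2032.
Interference Suspension Credit: +119 days → 3 June 2032.

2032-06-03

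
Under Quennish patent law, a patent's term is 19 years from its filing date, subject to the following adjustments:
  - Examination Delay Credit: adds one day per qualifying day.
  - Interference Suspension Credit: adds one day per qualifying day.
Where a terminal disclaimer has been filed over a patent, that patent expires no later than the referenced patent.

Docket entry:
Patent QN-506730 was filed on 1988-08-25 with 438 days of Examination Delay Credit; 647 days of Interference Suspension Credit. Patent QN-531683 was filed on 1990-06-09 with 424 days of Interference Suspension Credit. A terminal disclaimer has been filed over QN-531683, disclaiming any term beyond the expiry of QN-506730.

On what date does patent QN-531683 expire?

Natural term of QN-531683:
  Base: filing + 19 years → 9 June 2009.
  Interference Suspension Credit: +424 days → 7 August 2010.
Expiry of referenced patent QN-506730:
  Base: filing + 19 years → 25 August 2007.
  Examination Delay Credit: +438 days → 5 November 2008.
  Interference Suspension Credit: +647 days → 14 August 2010.
Terminal disclaimer: QN-531683 expires on the earlier of 7 August 2010 and 14 August 2010.

August 7, 2010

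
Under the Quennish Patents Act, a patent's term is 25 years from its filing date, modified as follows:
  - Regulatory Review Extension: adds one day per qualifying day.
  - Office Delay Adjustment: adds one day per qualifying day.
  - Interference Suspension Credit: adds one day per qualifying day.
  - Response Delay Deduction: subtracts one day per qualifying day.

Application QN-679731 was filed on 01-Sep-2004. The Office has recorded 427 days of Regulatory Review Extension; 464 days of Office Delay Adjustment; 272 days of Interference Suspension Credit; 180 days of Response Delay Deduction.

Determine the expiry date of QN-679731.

Base term: filing date + 25 years → 1 September 2029.
Regulatory Review Extension: +427 days → 2 November 2030.
Office Delay Adjustment: +464 days → 9 February 2032.
Interference Suspension Credit: +272 days → 7 November 2032.
Response Delay Deduction: −180 days → 11 May 2032.

2032-05-11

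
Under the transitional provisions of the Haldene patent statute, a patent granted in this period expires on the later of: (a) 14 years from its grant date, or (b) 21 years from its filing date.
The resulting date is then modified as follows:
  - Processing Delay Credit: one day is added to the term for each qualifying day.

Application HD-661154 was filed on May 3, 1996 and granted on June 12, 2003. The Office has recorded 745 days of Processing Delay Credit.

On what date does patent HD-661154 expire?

(a) grant + 14 years → 12 June 2017.
(b) filing + 21 years → 3 May 2017.
Later of the two: 12 June 2017.
Processing Delay Credit: +745 days → 27 June 2019.

June 27, 2019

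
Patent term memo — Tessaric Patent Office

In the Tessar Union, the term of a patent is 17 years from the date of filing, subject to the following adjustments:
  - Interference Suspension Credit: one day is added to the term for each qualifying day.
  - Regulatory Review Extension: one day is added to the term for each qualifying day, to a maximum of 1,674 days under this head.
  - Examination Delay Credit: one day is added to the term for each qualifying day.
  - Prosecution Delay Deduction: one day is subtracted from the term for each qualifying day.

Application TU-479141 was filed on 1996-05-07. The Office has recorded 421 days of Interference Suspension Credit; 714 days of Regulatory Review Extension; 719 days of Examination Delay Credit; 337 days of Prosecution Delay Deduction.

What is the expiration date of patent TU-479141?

2017-07-02

Base term: filing date + 17 years → 7 May 2013.
Interference Suspension Credit: +421 days → 2 July 2014.
Regulatory Review Extension: 714 days (within the 1674-day cap) → +714 days → 15 June 2016.
Examination Delay Credit: +719 days → 4 June 2018.
Prosecution Delay Deduction: −337 days → 2 July 2017.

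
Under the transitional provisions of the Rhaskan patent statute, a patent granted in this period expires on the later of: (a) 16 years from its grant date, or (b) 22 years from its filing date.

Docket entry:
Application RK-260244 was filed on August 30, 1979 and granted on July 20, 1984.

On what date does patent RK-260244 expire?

August 30, 2001

(a) grant + 16 years → 20 July 2000.
(b) filing + 22 years → 30 August 2001.
Later of the two: 30 August 2001.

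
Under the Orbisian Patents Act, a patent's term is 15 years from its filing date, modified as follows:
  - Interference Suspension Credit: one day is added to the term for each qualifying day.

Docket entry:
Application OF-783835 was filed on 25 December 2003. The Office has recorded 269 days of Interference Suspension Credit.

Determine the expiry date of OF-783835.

September 20, 2019

Base term: filing date + 15 years → 25 December 2018.
Interference Suspension Credit: +269 days → 20 September 2019.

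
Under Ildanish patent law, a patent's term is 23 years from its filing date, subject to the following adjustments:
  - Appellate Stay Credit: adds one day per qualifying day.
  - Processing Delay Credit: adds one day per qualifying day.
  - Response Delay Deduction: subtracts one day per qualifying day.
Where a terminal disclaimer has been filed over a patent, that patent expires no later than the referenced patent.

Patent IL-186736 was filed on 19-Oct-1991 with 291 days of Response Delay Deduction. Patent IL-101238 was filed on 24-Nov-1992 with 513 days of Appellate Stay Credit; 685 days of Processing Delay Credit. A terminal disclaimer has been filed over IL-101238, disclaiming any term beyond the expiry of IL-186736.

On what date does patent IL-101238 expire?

Natural term of IL-101238:
  Base: filing + 23 years → 24 November 2015.
  Appellate Stay Credit: +513 days → 20 April 2017.
  Processing Delay Credit: +685 days → 6 March 2019.
Expiry of referenced patent IL-186736:
  Base: filing + 23 years → 19 October 2014.
  Response Delay Deduction: −291 days → 1 January 2014.
Terminal disclaimer: IL-101238 expires on the earlier of 6 March 2019 and 1 January 2014.

January 1, 2014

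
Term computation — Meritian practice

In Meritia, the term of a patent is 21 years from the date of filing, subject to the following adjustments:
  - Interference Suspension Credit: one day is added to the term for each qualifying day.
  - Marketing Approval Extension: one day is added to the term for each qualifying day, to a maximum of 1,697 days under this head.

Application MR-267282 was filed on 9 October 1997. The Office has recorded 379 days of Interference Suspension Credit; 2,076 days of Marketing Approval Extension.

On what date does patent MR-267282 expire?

June 15, 2024

Base term: filing date + 21 years → 9 October 2018.
Interference Suspension Credit: +379 days → 23 October 2019.
Marketing Approval Extension: 2076 days claimed exceeds the 1697-day cap, so +1697 days → 15 June 2024.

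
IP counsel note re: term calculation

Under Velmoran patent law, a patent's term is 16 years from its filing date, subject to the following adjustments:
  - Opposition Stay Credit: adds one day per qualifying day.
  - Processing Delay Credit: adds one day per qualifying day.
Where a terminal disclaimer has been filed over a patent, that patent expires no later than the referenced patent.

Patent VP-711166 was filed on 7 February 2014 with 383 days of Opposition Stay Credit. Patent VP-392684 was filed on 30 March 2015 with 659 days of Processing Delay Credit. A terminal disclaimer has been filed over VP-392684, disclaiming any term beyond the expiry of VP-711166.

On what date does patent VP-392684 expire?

2031-02-25

Natural term of VP-392684:
  Base: filing + 16 years → 30 March 2031.
  Processing Delay Credit: +659 days → 17 January 2033.
Expiry of referenced patent VP-711166:
  Base: filing + 16 years → 7 February 2030.
  Opposition Stay Credit: +383 days → 25 February 2031.
Terminal disclaimer: VP-392684 expires on the earlier of 17 January 2033 and 25 February 2031.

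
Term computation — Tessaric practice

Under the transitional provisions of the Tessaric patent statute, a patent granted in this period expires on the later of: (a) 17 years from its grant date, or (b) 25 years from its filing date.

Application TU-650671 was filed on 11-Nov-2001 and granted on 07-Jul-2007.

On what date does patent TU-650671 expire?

(a) grant + 17 years → 7 July 2024.
(b) filing + 25 years → 11 November 2026.
Later of the two: 11 November 2026.

2026-11-11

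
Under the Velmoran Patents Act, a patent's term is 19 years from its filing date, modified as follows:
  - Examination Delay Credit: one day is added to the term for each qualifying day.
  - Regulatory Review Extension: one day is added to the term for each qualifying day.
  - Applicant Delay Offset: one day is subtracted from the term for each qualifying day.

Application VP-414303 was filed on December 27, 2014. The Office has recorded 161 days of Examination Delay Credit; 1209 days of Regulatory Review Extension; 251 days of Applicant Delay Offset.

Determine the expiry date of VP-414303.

Base term: filing date + 19 years → 27 December 2033.
Examination Delay Credit: +161 days → 6 June 2034.
Regulatory Review Extension: +1209 days → 27 September 2037.
Applicant Delay Offset: −251 days → 19 January 2037.

January 19, 2037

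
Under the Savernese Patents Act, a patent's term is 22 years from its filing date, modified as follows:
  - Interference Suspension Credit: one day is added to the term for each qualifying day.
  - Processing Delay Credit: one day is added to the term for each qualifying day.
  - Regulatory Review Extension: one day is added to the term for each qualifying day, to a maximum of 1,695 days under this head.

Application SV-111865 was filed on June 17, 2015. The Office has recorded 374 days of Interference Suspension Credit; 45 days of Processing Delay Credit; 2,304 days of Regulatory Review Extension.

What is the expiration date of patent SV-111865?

Base term: filing date + 22 years → 17 June 2037.
Interference Suspension Credit: +374 days → 26 June 2038.
Processing Delay Credit: +45 days → 10 August 2038.
Regulatory Review Extension: 2304 days claimed exceeds the 1695-day cap, so +1695 days → 1 April 2043.

2043-04-01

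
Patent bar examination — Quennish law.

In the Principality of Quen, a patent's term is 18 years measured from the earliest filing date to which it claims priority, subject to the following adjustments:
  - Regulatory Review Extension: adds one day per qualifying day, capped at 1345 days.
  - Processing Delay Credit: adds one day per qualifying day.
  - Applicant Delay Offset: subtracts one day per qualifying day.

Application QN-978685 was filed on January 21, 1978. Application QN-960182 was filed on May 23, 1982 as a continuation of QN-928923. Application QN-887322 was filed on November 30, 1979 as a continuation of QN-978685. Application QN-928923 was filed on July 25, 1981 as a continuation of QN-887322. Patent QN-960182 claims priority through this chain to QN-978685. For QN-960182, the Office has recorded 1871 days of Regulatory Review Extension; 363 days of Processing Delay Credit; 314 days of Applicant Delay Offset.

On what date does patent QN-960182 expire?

Earliest priority filing: 21 January 1978.
Base term: 21 January 1978 + 18 years → 21 January 1996.
Regulatory Review Extension: 1871 days claimed exceeds the 1345-day cap, so +1345 days → 27 September 1999.
Processing Delay Credit: +363 days → 24 September 2000.
Applicant Delay Offset: −314 days → 15 November 1999.

1999-11-15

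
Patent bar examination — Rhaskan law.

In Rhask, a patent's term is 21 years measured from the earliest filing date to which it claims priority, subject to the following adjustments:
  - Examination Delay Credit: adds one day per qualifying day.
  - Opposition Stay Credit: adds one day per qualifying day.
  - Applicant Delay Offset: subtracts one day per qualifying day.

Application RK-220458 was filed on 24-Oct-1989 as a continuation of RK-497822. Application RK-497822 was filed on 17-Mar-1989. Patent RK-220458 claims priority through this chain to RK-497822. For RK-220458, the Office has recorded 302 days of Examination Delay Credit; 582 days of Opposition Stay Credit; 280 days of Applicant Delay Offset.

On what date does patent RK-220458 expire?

November 11, 2011

Earliest priority filing: 17 March 1989.
Base term: 17 March 1989 + 21 years → 17 March 2010.
Examination Delay Credit: +302 days → 13 January 2011.
Opposition Stay Credit: +582 days → 17 August 2012.
Applicant Delay Offset: −280 days → 11 November 2011.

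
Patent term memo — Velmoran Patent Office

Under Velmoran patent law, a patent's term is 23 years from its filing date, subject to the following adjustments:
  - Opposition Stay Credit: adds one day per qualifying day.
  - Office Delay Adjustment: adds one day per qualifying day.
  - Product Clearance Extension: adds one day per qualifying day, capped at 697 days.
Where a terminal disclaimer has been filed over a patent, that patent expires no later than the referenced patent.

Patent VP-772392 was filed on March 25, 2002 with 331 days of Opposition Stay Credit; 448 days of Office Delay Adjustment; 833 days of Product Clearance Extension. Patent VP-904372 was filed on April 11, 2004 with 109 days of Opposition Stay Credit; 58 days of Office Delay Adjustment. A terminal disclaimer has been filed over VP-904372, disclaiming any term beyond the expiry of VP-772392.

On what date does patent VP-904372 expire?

Natural term of VP-904372:
  Base: filing + 23 years → 11 April 2027.
  Opposition Stay Credit: +109 days → 29 July 2027.
  Office Delay Adjustment: +58 days → 25 September 2027.
Expiry of referenced patent VP-772392:
  Base: filing + 23 years → 25 March 2025.
  Opposition Stay Credit: +331 days → 19 February 2026.
  Office Delay Adjustment: +448 days → 13 May 2027.
  Product Clearance Extension: 833 days claimed exceeds the 697-day cap, so +697 days → 9 April 2029.
Terminal disclaimer: VP-904372 expires on the earlier of 25 September 2027 and 9 April 2029.

September 25, 2027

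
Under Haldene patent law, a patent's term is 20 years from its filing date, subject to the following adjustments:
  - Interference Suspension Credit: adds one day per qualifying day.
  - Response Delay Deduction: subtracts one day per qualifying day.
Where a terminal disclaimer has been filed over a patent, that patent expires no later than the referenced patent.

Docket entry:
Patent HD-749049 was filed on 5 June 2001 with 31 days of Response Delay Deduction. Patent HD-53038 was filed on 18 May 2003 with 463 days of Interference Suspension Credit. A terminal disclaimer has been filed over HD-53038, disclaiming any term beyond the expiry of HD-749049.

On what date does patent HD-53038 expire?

2021-05-05

Natural term of HD-53038:
  Base: filing + 20 years → 18 May 2023.
  Interference Suspension Credit: +463 days → 23 August 2024.
Expiry of referenced patent HD-749049:
  Base: filing + 20 years → 5 June 2021.
  Response Delay Deduction: −31 days → 5 May 2021.
Terminal disclaimer: HD-53038 expires on the earlier of 23 August 2024 and 5 May 2021.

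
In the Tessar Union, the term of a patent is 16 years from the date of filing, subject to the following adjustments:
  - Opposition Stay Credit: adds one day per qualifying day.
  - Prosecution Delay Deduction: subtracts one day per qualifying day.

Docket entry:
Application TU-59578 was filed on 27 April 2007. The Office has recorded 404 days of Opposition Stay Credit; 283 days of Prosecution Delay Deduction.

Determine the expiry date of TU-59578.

Base term: filing date + 16 years → 27 April 2023.
Opposition Stay Credit: +404 days → 4 June 2024.
Prosecution Delay Deduction: −283 days → 26 August 2023.

2023-08-26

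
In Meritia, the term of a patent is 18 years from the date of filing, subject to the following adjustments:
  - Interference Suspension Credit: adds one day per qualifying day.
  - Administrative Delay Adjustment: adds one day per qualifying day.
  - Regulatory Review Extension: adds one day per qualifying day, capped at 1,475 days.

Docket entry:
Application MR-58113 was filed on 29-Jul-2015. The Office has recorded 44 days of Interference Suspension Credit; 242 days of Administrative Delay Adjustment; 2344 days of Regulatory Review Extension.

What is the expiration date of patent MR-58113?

May 25, 2038

Base term: filing date + 18 years → 29 July 2033.
Interference Suspension Credit: +44 days → 11 September 2033.
Administrative Delay Adjustment: +242 days → 11 May 2034.
Regulatory Review Extension: 2344 days claimed exceeds the 1475-day cap, so +1475 days → 25 May 2038.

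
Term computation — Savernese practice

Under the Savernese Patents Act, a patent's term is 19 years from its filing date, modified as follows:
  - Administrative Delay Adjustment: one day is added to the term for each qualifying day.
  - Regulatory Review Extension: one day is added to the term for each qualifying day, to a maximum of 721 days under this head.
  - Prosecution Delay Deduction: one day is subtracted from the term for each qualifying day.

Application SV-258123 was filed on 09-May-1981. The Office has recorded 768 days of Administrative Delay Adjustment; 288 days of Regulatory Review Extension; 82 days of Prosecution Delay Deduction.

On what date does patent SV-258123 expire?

Base term: filing date + 19 years → 9 May 2000.
Administrative Delay Adjustment: +768 days → 16 June 2002.
Regulatory Review Extension: 288 days (within the 721-day cap) → +288 days → 31 March 2003.
Prosecution Delay Deduction: −82 days → 8 January 2003.

2003-01-08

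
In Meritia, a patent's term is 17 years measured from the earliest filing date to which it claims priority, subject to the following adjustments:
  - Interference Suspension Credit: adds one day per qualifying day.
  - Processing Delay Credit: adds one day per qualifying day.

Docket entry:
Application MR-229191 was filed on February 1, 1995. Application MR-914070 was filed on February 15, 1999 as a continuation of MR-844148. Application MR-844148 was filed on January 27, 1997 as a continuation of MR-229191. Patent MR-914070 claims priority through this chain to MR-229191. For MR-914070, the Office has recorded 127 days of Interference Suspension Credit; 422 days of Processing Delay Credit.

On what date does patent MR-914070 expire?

Earliest priority filing: 1 February 1995.
Base term: 1 February 1995 + 17 years → 1 February 2012.
Interference Suspension Credit: +127 days → 7 June 2012.
Processing Delay Credit: +422 days → 3 August 2013.

August 3, 2013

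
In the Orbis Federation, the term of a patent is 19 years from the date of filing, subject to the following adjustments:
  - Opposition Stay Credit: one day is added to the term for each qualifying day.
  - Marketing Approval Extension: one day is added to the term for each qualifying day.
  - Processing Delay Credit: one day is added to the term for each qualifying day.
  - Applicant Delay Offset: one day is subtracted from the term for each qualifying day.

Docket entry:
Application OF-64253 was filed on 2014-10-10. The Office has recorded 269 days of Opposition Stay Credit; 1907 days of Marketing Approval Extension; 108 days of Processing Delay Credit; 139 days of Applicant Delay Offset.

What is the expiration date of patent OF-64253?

2039-08-25

Base term: filing date + 19 years → 10 October 2033.
Opposition Stay Credit: +269 days → 6 July 2034.
Marketing Approval Extension: +1907 days → 25 September 2039.
Processing Delay Credit: +108 days → 11 January 2040.
Applicant Delay Offset: −139 days → 25 August 2039.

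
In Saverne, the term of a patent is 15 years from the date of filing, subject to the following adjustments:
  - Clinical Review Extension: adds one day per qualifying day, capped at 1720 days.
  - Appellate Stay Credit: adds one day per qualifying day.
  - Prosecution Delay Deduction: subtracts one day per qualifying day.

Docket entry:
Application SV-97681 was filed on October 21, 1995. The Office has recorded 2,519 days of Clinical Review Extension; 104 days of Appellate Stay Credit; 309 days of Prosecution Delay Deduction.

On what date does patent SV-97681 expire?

Base term: filing date + 15 years → 21 October 2010.
Clinical Review Extension: 2519 days claimed exceeds the 1720-day cap, so +1720 days → 7 July 2015.
Appellate Stay Credit: +104 days → 19 October 2015.
Prosecution Delay Deduction: −309 days → 14 December 2014.

December 14, 2014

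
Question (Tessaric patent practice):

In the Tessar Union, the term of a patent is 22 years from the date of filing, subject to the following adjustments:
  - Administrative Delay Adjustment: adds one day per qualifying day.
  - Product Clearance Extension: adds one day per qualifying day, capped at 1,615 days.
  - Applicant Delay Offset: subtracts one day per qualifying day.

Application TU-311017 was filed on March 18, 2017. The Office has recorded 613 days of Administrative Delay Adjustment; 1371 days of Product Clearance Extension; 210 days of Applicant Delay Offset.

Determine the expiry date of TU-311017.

2044-01-25

Base term: filing date + 22 years → 18 March 2039.
Administrative Delay Adjustment: +613 days → 20 November 2040.
Product Clearance Extension: 1371 days (within the 1615-day cap) → +1371 days → 22 August 2044.
Applicant Delay Offset: −210 days → 25 January 2044.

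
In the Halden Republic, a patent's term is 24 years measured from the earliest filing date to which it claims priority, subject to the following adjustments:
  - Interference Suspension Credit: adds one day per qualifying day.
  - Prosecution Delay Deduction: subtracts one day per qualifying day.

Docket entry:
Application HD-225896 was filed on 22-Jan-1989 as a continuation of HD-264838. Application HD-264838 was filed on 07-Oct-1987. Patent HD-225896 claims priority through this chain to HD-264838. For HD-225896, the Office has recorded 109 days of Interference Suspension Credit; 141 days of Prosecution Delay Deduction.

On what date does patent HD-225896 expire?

Earliest priority filing: 7 October 1987.
Base term: 7 October 1987 + 24 years → 7 October 2011.
Interference Suspension Credit: +109 days → 24 January 2012.
Prosecution Delay Deduction: −141 days → 5 September 2011.

September 5, 2011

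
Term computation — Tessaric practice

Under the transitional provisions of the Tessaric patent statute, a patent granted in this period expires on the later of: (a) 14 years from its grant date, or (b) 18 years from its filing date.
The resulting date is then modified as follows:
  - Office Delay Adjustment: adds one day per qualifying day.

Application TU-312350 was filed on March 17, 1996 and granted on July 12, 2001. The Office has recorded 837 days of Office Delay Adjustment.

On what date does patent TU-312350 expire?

(a) grant + 14 years → 12 July 2015.
(b) filing + 18 years → 17 March 2014.
Later of the two: 12 July 2015.
Office Delay Adjustment: +837 days → 26 October 2017.

2017-10-26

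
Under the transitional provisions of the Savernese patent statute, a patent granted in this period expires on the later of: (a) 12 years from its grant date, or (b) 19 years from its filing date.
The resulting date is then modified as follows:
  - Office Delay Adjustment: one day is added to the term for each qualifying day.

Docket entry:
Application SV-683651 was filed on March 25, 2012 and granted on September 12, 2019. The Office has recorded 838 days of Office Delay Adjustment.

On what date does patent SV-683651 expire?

(a) grant + 12 years → 12 September 2031.
(b) filing + 19 years → 25 March 2031.
Later of the two: 12 September 2031.
Office Delay Adjustment: +838 days → 28 December 2033.

December 28, 2033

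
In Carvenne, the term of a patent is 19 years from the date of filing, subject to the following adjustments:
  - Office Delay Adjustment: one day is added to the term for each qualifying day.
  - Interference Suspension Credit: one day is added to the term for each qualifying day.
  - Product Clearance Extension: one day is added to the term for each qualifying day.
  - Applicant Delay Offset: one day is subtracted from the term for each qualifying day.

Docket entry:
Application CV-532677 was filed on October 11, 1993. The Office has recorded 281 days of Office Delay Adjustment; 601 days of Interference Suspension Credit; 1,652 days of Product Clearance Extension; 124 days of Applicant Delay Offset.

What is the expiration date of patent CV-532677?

May 18, 2019

Base term: filing date + 19 years → 11 October 2012.
Office Delay Adjustment: +281 days → 19 July 2013.
Interference Suspension Credit: +601 days → 12 March 2015.
Product Clearance Extension: +1652 days → 19 September 2019.
Applicant Delay Offset: −124 days → 18 May 2019.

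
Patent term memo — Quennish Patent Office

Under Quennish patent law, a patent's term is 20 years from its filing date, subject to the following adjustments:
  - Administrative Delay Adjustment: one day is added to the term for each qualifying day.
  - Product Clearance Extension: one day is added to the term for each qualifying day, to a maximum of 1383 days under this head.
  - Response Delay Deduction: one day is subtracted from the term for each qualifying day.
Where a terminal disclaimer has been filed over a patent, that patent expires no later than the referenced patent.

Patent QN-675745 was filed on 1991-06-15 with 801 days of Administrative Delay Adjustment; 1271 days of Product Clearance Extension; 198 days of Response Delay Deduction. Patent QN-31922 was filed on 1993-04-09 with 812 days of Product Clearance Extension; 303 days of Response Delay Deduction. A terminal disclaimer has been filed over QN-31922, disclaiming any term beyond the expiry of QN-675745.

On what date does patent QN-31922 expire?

August 31, 2014

Natural term of QN-31922:
  Base: filing + 20 years → 9 April 2013.
  Product Clearance Extension: 812 days (within the 1383-day cap) → +812 days → 30 June 2015.
  Response Delay Deduction: −303 days → 31 August 2014.
Expiry of referenced patent QN-675745:
  Base: filing + 20 years → 15 June 2011.
  Administrative Delay Adjustment: +801 days → 24 August 2013.
  Product Clearance Extension: 1271 days (within the 1383-day cap) → +1271 days → 15 February 2017.
  Response Delay Deduction: −198 days → 1 August 2016.
Terminal disclaimer: QN-31922 expires on the earlier of 31 August 2014 and 1 August 2016.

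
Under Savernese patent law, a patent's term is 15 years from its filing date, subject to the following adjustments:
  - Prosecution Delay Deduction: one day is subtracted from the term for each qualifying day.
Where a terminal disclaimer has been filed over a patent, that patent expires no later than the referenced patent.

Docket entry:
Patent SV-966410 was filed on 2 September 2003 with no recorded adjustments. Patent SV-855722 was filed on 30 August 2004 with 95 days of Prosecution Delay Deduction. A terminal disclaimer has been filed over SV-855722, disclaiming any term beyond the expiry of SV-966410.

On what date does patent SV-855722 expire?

Natural term of SV-855722:
  Base: filing + 15 years → 30 August 2019.
  Prosecution Delay Deduction: −95 days → 27 May 2019.
Expiry of referenced patent SV-966410:
  Base: filing + 15 years → 2 September 2018.
Terminal disclaimer: SV-855722 expires on the earlier of 27 May 2019 and 2 September 2018.

September 2, 2018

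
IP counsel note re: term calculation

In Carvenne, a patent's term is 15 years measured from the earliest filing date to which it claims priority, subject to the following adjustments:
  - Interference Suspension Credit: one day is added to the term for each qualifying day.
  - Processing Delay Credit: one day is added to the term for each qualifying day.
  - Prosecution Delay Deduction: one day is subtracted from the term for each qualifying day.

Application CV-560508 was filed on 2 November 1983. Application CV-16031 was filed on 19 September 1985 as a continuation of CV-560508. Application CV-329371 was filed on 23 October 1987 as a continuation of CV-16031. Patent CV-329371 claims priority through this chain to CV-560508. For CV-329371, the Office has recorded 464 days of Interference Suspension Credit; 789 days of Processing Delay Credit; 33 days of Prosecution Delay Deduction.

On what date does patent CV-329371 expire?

March 6, 2002

Earliest priority filing: 2 November 1983.
Base term: 2 November 1983 + 15 years → 2 November 1998.
Interference Suspension Credit: +464 days → 9 February 2000.
Processing Delay Credit: +789 days → 8 April 2002.
Prosecution Delay Deduction: −33 days → 6 March 2002.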